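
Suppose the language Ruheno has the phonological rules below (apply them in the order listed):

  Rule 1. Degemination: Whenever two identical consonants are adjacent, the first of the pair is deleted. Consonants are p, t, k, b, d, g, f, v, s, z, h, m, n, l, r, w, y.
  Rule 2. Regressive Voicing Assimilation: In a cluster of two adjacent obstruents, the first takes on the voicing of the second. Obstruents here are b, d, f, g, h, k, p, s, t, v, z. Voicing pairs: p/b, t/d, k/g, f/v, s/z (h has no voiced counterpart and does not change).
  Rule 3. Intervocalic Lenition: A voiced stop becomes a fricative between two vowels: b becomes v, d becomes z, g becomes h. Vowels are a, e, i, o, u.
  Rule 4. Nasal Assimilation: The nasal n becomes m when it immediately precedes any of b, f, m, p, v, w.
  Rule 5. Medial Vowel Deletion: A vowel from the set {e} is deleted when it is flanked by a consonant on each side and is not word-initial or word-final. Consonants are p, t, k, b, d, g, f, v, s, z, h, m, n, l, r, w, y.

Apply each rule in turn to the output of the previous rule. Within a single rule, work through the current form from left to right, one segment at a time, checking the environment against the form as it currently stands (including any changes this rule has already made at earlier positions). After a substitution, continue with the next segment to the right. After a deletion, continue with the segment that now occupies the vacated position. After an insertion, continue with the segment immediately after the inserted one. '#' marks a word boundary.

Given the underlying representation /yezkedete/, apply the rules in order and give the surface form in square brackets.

[yskzte]

Rule 1 Degemination: no change — [yezkedete]
Rule 2 Regressive Voicing Assimilation: [yezkedete] → [yeskedete]
Rule 3 Intervocalic Lenition: [yeskedete] → [yeskezete]
Rule 4 Nasal Assimilation: no change — [yeskezete]
Rule 5 Medial Vowel Deletion: [yeskezete] → [yskzte]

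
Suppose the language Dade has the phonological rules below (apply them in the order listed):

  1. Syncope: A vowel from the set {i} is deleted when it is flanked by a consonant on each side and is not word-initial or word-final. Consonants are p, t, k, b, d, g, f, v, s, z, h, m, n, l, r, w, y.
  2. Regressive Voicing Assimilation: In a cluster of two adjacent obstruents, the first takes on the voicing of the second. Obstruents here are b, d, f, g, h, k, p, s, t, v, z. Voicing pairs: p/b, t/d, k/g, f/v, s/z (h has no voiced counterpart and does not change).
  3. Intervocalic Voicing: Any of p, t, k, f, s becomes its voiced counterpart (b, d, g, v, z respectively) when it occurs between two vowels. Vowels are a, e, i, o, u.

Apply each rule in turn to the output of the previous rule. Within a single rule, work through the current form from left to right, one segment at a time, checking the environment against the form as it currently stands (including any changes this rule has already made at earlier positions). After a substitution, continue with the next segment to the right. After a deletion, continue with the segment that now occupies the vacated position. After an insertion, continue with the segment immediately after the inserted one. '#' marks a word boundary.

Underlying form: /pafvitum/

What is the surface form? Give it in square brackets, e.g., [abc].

[pavftum]

1 Syncope: [pafvitum] → [pafvtum]
2 Regressive Voicing Assimilation: [pafvtum] → [pavftum]
3 Intervocalic Voicing: no change — [pavftum]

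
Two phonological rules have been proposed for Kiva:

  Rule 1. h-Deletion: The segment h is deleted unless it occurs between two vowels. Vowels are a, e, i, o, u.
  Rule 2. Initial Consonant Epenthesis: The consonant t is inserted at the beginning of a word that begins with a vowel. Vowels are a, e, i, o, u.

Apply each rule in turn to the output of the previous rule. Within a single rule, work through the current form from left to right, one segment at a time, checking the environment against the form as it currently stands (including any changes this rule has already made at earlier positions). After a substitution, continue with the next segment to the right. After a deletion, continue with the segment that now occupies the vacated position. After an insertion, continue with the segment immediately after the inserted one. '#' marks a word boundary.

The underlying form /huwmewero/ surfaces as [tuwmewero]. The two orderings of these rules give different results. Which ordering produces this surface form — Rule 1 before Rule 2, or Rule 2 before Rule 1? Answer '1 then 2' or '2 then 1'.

1 then 2

Order 1 then 2:
  1 h-Deletion: [huwmewero] → [uwmewero]
  2 Initial Consonant Epenthesis: [uwmewero] → [tuwmewero]
  result: [tuwmewero]
Order 2 then 1:
  2 Initial Consonant Epenthesis: no change — [huwmewero]
  1 h-Deletion: [huwmewero] → [uwmewero]
  result: [uwmewero]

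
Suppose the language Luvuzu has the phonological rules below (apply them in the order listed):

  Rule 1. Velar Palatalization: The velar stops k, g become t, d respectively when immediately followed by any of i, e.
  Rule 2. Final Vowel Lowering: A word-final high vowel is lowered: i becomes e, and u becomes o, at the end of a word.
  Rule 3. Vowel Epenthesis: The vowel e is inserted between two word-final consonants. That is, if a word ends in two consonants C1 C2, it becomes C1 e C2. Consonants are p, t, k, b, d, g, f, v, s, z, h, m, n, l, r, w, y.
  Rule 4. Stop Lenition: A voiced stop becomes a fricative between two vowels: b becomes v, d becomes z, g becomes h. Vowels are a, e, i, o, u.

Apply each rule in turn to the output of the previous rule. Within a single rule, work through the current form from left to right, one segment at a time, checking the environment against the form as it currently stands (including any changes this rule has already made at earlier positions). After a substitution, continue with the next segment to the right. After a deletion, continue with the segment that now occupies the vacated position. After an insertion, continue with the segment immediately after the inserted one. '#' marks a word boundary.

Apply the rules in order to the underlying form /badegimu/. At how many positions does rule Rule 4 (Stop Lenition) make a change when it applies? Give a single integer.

Rule 1 Velar Palatalization: [badegimu] → [badedimu]
Rule 2 Final Vowel Lowering: [badedimu] → [badedimo]
Rule 3 Vowel Epenthesis: no change — [badedimo]
Rule 4 Stop Lenition: [badedimo] → [bazezimo]
Rule Rule 4 changed 2 position(s).

2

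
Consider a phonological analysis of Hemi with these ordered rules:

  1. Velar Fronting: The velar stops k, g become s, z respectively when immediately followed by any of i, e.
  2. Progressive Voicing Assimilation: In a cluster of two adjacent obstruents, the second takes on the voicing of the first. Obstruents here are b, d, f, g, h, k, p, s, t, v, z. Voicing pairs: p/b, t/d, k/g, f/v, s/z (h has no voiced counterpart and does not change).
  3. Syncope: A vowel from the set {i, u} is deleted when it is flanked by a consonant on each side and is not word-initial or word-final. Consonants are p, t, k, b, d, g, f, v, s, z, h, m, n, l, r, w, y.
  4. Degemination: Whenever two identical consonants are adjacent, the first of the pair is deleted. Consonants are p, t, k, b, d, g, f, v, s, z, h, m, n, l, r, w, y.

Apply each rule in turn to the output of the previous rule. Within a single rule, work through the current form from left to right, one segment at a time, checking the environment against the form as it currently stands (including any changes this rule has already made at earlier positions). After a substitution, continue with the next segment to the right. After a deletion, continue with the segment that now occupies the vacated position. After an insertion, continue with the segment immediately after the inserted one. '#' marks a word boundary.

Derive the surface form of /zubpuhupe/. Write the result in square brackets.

[zbhpe]

1 Velar Fronting: no change — [zubpuhupe]
2 Progressive Voicing Assimilation: [zubpuhupe] → [zubbuhupe]
3 Syncope: [zubbuhupe] → [zbbhpe]
4 Degemination: [zbbhpe] → [zbhpe]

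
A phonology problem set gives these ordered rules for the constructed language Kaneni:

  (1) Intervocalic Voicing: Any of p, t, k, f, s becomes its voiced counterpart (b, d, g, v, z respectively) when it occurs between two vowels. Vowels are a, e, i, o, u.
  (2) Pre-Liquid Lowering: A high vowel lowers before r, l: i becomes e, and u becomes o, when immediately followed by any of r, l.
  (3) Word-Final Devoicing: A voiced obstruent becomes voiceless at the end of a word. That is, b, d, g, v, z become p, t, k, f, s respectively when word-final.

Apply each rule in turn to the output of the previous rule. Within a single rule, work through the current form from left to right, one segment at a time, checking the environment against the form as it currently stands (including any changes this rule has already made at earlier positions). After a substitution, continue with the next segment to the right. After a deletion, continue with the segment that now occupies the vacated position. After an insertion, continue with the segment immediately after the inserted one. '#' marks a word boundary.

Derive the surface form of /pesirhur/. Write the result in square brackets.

[pezerhor]

(1) Intervocalic Voicing: [pesirhur] → [pezirhur]
(2) Pre-Liquid Lowering: [pezirhur] → [pezerhor]
(3) Word-Final Devoicing: no change — [pezerhor]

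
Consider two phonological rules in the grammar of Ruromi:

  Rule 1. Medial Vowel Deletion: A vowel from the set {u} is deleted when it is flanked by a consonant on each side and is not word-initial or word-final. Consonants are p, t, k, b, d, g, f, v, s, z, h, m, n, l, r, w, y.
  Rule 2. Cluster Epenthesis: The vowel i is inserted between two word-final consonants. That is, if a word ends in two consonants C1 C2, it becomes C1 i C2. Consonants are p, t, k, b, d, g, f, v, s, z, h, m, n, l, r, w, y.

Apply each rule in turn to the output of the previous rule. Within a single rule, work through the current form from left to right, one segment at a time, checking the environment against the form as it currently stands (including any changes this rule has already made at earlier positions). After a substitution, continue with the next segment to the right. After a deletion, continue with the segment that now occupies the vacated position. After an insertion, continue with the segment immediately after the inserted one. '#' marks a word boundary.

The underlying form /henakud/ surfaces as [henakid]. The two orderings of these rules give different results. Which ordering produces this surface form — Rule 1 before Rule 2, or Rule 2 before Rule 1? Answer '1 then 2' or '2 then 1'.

1 then 2

Order 1 then 2:
  1 Medial Vowel Deletion: [henakud] → [henakd]
  2 Cluster Epenthesis: [henakd] → [henakid]
  result: [henakid]
Order 2 then 1:
  2 Cluster Epenthesis: no change — [henakud]
  1 Medial Vowel Deletion: [henakud] → [henakd]
  result: [henakd]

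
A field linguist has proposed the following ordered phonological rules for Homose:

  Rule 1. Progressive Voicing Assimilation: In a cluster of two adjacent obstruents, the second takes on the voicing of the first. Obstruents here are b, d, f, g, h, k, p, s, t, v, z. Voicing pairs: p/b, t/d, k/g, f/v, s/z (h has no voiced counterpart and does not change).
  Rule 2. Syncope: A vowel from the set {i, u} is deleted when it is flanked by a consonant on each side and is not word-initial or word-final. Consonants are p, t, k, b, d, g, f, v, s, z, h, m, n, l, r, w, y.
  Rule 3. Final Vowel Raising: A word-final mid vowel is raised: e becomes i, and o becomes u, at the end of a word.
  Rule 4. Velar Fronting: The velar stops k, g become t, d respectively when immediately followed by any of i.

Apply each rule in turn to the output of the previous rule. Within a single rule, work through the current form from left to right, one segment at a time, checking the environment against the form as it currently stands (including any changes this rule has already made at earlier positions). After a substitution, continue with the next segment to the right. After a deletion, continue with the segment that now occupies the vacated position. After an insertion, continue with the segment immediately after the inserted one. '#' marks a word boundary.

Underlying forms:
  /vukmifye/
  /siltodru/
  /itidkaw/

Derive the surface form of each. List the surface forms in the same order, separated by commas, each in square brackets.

/vukmifye/:
  Rule 1 Progressive Voicing Assimilation: no change — [vukmifye]
  Rule 2 Syncope: [vukmifye] → [vkmfye]
  Rule 3 Final Vowel Raising: [vkmfye] → [vkmfyi]
  Rule 4 Velar Fronting: no change — [vkmfyi]
/siltodru/:
  Rule 1 Progressive Voicing Assimilation: no change — [siltodru]
  Rule 2 Syncope: [siltodru] → [sltodru]
  Rule 3 Final Vowel Raising: no change — [sltodru]
  Rule 4 Velar Fronting: no change — [sltodru]
/itidkaw/:
  Rule 1 Progressive Voicing Assimilation: [itidkaw] → [itidgaw]
  Rule 2 Syncope: [itidgaw] → [itdgaw]
  Rule 3 Final Vowel Raising: no change — [itdgaw]
  Rule 4 Velar Fronting: no change — [itdgaw]

[vkmfyi], [sltodru], [itdgaw]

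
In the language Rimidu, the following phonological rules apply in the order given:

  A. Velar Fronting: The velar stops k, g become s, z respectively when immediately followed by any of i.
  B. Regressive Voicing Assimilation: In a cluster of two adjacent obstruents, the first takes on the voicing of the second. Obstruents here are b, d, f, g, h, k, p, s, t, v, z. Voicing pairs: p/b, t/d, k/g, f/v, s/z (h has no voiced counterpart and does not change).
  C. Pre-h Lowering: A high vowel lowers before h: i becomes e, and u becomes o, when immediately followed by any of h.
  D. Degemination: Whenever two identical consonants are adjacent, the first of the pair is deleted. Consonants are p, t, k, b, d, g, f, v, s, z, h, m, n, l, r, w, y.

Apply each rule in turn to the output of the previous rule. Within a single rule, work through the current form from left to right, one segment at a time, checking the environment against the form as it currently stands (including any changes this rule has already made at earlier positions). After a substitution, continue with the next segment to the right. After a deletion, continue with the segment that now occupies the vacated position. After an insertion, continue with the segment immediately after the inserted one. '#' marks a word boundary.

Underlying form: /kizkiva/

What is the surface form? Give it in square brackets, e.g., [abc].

A Velar Fronting: [kizkiva] → [sizsiva]
B Regressive Voicing Assimilation: [sizsiva] → [sissiva]
C Pre-h Lowering: no change — [sissiva]
D Degemination: [sissiva] → [sisiva]

[sisiva]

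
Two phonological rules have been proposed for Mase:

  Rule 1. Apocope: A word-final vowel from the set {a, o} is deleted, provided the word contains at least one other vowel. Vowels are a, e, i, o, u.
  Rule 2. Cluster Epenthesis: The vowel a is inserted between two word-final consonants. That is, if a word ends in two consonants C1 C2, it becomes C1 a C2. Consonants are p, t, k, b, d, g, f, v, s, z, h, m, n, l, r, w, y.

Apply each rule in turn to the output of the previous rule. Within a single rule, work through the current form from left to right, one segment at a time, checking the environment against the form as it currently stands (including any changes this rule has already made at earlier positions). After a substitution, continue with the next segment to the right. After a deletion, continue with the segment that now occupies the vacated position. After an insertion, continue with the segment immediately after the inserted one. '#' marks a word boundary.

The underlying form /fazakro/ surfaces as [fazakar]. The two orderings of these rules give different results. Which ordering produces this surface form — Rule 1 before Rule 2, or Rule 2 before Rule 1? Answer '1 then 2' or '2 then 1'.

1 then 2

Order 1 then 2:
  1 Apocope: [fazakro] → [fazakr]
  2 Cluster Epenthesis: [fazakr] → [fazakar]
  result: [fazakar]
Order 2 then 1:
  2 Cluster Epenthesis: no change — [fazakro]
  1 Apocope: [fazakro] → [fazakr]
  result: [fazakr]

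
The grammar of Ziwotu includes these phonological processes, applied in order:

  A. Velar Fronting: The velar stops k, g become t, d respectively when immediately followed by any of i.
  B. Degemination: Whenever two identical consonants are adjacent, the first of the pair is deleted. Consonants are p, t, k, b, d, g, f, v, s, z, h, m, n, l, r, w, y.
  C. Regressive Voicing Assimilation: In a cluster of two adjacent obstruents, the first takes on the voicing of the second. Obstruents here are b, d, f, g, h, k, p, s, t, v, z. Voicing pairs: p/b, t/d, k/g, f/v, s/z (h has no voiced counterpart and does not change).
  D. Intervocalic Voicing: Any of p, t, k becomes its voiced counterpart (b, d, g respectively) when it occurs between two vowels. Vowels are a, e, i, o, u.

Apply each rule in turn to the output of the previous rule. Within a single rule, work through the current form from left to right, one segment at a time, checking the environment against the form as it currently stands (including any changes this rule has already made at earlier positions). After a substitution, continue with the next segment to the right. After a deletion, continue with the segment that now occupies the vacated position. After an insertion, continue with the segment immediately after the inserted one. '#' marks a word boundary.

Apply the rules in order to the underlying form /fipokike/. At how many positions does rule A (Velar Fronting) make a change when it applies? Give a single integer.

1

A Velar Fronting: [fipokike] → [fipotike]
B Degemination: no change — [fipotike]
C Regressive Voicing Assimilation: no change — [fipotike]
D Intervocalic Voicing: [fipotike] → [fibodige]
Rule A changed 1 position(s).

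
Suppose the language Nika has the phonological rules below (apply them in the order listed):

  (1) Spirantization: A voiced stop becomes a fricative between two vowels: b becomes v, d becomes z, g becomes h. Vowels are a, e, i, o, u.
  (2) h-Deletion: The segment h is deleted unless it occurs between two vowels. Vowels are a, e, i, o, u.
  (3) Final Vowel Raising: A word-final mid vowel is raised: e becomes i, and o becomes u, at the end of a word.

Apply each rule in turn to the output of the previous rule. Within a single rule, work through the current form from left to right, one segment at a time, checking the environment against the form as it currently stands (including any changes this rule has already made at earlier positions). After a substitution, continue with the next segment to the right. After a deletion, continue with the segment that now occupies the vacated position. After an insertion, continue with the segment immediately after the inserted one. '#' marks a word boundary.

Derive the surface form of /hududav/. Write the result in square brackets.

(1) Spirantization: [hududav] → [huzuzav]
(2) h-Deletion: [huzuzav] → [uzuzav]
(3) Final Vowel Raising: no change — [uzuzav]

[uzuzav]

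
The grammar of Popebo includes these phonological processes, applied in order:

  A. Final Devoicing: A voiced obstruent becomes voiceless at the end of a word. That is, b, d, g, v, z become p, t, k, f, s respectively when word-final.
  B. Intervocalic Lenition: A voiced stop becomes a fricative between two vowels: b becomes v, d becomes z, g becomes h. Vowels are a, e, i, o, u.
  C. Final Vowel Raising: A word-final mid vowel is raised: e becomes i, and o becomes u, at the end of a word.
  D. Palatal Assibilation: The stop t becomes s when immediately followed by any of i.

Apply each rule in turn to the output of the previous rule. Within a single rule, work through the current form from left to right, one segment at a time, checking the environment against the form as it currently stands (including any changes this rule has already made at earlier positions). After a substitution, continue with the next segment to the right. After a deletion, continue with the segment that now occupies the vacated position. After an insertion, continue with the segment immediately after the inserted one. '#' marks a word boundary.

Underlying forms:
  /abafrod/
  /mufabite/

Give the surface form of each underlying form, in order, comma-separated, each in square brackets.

/abafrod/:
  A Final Devoicing: [abafrod] → [abafrot]
  B Intervocalic Lenition: [abafrot] → [avafrot]
  C Final Vowel Raising: no change — [avafrot]
  D Palatal Assibilation: no change — [avafrot]
/mufabite/:
  A Final Devoicing: no change — [mufabite]
  B Intervocalic Lenition: [mufabite] → [mufavite]
  C Final Vowel Raising: [mufavite] → [mufaviti]
  D Palatal Assibilation: [mufaviti] → [mufavisi]

[avafrot], [mufavisi]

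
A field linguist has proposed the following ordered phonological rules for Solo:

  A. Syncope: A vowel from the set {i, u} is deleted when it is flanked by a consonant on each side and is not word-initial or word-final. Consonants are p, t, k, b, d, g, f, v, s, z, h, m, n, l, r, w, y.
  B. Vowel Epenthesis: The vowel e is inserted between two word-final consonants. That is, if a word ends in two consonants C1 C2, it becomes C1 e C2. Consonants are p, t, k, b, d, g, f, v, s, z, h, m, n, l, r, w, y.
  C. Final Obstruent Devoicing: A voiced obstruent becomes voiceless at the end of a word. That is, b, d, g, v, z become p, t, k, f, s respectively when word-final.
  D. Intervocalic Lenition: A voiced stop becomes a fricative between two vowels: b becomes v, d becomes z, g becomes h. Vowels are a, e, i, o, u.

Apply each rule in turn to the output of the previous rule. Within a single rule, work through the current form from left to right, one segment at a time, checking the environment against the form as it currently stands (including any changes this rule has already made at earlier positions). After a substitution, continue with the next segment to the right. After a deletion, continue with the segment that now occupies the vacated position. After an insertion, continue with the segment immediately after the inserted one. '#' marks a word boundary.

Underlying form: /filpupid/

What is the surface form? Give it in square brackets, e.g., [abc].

A Syncope: [filpupid] → [flppd]
B Vowel Epenthesis: [flppd] → [flpped]
C Final Obstruent Devoicing: [flpped] → [flppet]
D Intervocalic Lenition: no change — [flppet]

[flppet]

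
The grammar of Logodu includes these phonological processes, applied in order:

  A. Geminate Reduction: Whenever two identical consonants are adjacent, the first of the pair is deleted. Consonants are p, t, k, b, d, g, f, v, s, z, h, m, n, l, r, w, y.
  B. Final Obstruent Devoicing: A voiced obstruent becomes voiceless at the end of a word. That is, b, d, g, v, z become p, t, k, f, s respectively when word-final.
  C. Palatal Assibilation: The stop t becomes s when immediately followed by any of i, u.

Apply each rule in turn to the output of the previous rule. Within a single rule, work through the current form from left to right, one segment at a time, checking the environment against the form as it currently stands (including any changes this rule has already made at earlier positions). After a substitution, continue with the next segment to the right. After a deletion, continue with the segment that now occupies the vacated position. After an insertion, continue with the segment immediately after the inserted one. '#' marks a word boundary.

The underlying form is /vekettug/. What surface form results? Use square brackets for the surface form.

A Geminate Reduction: [vekettug] → [veketug]
B Final Obstruent Devoicing: [veketug] → [veketuk]
C Palatal Assibilation: [veketuk] → [vekesuk]

[vekesuk]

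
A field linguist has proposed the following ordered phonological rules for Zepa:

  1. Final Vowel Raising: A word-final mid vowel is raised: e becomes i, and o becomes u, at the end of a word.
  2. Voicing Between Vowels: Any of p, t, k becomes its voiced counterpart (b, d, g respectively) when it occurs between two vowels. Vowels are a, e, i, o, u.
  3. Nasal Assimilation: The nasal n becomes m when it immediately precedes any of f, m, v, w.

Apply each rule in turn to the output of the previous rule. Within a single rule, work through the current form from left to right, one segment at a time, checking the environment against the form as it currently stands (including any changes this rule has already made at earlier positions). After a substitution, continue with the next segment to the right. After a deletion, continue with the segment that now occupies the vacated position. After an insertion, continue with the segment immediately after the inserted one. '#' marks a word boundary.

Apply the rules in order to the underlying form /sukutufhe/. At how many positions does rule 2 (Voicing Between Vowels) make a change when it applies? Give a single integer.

2

1 Final Vowel Raising: [sukutufhe] → [sukutufhi]
2 Voicing Between Vowels: [sukutufhi] → [sugudufhi]
3 Nasal Assimilation: no change — [sugudufhi]
Rule 2 changed 2 position(s).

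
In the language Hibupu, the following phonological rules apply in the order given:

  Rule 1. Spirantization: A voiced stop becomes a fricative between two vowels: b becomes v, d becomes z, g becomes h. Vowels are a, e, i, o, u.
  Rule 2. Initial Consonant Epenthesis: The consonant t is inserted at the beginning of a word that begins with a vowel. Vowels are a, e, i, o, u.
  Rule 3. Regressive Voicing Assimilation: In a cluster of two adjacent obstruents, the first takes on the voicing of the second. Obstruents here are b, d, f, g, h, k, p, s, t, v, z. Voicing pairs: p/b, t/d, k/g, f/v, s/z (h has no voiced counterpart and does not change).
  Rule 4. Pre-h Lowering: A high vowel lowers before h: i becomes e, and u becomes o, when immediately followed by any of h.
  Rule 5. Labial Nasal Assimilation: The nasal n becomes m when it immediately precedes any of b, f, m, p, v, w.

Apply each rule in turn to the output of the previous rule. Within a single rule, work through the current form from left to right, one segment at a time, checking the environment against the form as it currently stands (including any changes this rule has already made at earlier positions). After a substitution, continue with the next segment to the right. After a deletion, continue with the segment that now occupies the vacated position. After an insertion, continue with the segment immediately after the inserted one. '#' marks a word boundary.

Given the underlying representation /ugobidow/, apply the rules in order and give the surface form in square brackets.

Rule 1 Spirantization: [ugobidow] → [uhovizow]
Rule 2 Initial Consonant Epenthesis: [uhovizow] → [tuhovizow]
Rule 3 Regressive Voicing Assimilation: no change — [tuhovizow]
Rule 4 Pre-h Lowering: [tuhovizow] → [tohovizow]
Rule 5 Labial Nasal Assimilation: no change — [tohovizow]

[tohovizow]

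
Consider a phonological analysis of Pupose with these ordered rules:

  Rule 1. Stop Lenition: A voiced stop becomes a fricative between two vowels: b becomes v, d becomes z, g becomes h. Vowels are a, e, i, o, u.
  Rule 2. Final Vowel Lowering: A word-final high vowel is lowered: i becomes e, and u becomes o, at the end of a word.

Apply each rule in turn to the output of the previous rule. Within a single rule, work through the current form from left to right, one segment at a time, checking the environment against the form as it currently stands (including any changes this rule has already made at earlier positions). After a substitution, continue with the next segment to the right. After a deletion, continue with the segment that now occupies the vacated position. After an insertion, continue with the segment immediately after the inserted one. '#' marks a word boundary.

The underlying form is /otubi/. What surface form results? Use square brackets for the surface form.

Rule 1 Stop Lenition: [otubi] → [otuvi]
Rule 2 Final Vowel Lowering: [otuvi] → [otuve]

[otuve]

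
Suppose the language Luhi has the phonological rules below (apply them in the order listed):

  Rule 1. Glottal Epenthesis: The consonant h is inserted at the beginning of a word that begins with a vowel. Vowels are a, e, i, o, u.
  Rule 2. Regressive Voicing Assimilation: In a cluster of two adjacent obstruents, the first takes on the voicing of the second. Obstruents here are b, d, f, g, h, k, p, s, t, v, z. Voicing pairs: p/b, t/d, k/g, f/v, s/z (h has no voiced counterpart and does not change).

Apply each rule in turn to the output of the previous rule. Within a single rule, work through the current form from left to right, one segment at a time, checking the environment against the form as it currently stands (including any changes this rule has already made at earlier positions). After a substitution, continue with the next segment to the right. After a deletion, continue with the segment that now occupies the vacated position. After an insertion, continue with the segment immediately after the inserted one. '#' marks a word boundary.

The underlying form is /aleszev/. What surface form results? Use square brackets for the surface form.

[halezzev]

Rule 1 Glottal Epenthesis: [aleszev] → [haleszev]
Rule 2 Regressive Voicing Assimilation: [haleszev] → [halezzev]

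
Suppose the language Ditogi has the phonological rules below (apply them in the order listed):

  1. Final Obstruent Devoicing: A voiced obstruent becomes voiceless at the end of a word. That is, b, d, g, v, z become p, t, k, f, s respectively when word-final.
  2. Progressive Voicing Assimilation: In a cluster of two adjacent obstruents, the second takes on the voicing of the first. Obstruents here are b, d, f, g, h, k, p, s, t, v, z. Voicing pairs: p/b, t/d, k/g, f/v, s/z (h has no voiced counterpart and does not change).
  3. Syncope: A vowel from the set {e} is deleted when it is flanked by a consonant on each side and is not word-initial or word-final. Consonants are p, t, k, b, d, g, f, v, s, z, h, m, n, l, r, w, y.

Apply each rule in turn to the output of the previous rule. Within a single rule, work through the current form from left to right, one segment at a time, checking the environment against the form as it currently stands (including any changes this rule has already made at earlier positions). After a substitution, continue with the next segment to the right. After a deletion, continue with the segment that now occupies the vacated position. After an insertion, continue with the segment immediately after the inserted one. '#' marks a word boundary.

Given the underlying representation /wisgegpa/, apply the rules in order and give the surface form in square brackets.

1 Final Obstruent Devoicing: no change — [wisgegpa]
2 Progressive Voicing Assimilation: [wisgegpa] → [wiskegba]
3 Syncope: [wiskegba] → [wiskgba]

[wiskgba]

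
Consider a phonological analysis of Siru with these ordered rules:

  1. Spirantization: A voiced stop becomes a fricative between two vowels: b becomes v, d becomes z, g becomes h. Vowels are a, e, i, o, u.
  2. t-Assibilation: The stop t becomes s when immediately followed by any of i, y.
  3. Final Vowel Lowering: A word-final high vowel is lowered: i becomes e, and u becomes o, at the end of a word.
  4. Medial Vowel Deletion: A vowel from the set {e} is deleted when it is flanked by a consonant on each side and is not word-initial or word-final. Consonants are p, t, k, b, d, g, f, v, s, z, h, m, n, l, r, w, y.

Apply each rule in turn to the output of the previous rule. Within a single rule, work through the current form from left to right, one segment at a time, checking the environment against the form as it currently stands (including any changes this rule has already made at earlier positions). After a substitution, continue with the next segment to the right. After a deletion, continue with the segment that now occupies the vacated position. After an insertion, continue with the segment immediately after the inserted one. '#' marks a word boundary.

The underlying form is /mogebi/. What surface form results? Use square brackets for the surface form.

1 Spirantization: [mogebi] → [mohevi]
2 t-Assibilation: no change — [mohevi]
3 Final Vowel Lowering: [mohevi] → [moheve]
4 Medial Vowel Deletion: [moheve] → [mohve]

[mohve]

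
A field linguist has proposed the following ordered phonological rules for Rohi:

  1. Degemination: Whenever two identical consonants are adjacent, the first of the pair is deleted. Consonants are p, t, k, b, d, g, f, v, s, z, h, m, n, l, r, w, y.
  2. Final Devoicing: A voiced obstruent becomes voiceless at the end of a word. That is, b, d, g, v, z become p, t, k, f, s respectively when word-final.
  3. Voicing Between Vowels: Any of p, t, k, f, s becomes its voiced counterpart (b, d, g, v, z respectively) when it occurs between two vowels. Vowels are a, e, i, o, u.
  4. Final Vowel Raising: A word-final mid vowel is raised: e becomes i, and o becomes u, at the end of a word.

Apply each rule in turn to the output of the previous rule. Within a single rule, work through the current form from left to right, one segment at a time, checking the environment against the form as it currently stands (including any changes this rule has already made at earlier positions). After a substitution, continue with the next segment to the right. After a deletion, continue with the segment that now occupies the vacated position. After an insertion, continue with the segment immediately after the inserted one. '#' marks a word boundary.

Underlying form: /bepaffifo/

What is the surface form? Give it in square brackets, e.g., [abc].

1 Degemination: [bepaffifo] → [bepafifo]
2 Final Devoicing: no change — [bepafifo]
3 Voicing Between Vowels: [bepafifo] → [bebavivo]
4 Final Vowel Raising: [bebavivo] → [bebavivu]

[bebavivu]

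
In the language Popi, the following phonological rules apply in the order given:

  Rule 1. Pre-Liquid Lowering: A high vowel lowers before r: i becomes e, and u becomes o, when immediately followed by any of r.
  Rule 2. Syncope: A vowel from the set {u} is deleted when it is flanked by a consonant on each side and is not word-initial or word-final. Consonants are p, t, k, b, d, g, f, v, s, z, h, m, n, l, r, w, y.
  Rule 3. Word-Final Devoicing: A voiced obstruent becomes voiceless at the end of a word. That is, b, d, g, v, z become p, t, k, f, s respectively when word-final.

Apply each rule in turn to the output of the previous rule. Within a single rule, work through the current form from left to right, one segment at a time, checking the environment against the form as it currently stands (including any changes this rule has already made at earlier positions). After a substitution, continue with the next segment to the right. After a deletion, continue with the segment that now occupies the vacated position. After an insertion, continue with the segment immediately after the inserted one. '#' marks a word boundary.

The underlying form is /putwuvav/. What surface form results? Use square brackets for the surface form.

Rule 1 Pre-Liquid Lowering: no change — [putwuvav]
Rule 2 Syncope: [putwuvav] → [ptwvav]
Rule 3 Word-Final Devoicing: [ptwvav] → [ptwvaf]

[ptwvaf]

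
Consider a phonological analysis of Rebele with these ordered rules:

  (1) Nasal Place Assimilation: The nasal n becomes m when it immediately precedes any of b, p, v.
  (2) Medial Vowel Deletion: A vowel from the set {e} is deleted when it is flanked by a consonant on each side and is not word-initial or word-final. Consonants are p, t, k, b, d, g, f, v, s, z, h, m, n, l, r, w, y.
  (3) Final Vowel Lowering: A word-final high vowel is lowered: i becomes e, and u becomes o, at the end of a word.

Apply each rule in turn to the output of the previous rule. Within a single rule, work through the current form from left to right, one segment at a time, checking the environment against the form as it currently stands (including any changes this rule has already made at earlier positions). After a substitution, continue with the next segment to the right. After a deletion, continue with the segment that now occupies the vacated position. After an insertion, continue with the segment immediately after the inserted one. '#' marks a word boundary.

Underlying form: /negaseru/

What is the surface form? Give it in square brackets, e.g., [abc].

[ngasro]

(1) Nasal Place Assimilation: no change — [negaseru]
(2) Medial Vowel Deletion: [negaseru] → [ngasru]
(3) Final Vowel Lowering: [ngasru] → [ngasro]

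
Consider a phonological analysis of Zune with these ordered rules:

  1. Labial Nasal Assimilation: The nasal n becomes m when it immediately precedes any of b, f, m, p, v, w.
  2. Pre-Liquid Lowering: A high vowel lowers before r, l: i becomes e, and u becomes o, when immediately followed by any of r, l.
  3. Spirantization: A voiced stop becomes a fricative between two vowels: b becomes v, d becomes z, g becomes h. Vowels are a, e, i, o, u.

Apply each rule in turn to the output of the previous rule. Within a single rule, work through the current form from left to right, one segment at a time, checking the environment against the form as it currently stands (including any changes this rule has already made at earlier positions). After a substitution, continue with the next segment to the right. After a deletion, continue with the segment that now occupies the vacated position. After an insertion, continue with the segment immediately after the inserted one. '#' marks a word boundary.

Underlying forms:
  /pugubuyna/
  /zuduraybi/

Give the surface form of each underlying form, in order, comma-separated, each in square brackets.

[puhuvuyna], [zuzoraybi]

/pugubuyna/:
  1 Labial Nasal Assimilation: no change — [pugubuyna]
  2 Pre-Liquid Lowering: no change — [pugubuyna]
  3 Spirantization: [pugubuyna] → [puhuvuyna]
/zuduraybi/:
  1 Labial Nasal Assimilation: no change — [zuduraybi]
  2 Pre-Liquid Lowering: [zuduraybi] → [zudoraybi]
  3 Spirantization: [zudoraybi] → [zuzoraybi]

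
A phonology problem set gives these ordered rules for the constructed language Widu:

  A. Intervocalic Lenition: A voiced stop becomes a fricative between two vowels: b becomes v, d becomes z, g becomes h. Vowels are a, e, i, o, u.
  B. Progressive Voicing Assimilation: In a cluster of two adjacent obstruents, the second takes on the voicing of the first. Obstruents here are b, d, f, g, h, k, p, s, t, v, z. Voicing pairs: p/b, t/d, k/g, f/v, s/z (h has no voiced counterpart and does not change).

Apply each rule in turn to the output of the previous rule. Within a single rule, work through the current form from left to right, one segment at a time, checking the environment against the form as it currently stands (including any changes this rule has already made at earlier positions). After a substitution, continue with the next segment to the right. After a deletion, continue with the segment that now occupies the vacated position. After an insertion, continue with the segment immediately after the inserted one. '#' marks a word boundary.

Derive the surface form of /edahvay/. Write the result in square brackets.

A Intervocalic Lenition: [edahvay] → [ezahvay]
B Progressive Voicing Assimilation: [ezahvay] → [ezahfay]

[ezahfay]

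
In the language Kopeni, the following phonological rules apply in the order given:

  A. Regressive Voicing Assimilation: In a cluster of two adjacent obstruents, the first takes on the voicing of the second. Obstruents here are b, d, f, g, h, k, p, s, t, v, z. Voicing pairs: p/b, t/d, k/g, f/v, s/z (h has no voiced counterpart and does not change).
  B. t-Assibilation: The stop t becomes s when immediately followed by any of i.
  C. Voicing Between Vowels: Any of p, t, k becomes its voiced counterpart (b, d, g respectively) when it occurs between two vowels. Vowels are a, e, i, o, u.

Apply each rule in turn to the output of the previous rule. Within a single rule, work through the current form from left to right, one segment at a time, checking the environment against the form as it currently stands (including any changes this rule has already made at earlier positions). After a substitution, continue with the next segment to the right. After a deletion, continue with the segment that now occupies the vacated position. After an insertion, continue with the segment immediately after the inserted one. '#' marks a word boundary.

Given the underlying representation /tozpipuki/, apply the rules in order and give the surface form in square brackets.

A Regressive Voicing Assimilation: [tozpipuki] → [tospipuki]
B t-Assibilation: no change — [tospipuki]
C Voicing Between Vowels: [tospipuki] → [tospibugi]

[tospibugi]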